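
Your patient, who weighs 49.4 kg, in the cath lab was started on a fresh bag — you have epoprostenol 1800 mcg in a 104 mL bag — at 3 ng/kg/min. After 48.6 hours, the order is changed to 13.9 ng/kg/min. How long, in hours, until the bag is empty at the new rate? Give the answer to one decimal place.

Initial rate:
Dose = 3 ng/kg/min × 49.4 kg = 148.2 ng/min
148.2 ng/min × 60 min/hr = 8892 ng/hr
Concentration = 1800 mcg ÷ 104 mL = 17.30769 mcg/mL = 17307.69 ng/mL
Rate = 8892 ng/hr ÷ 17307.69 ng/mL = 0.51376 mL/hr
Volume infused so far = 0.51376 mL/hr × 48.6 hr = 24.96874 mL
Volume remaining = 104 − 24.96874 = 79.03126 mL
New rate:
Dose = 13.9 ng/kg/min × 49.4 kg = 686.66 ng/min
686.66 ng/min × 60 min/hr = 41199.6 ng/hr
Rate = 41199.6 ng/hr ÷ 17307.69 ng/mL = 2.380421 mL/hr
Time remaining = 79.03126 mL ÷ 2.380421 mL/hr = 33.20054 hr

33.2 hours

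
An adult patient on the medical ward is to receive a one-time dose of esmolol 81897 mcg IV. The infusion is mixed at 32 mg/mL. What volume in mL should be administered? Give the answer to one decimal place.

2.6 mL

Concentration = 32 mg/mL = 32000 mcg/mL
Volume = 81897 mcg ÷ 32000 mcg/mL = 2.559281 mL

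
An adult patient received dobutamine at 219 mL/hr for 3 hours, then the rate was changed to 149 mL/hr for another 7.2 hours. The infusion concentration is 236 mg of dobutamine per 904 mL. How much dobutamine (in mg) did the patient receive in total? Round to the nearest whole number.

Concentration = 236 mg ÷ 904 mL = 0.2610619 mg/mL
Stage 1: 219 mL/hr × 3 hr = 657 mL → 657 mL × 0.2610619 mg/mL = 171.5177 mg
Stage 2: 149 mL/hr × 7.2 hr = 1072.8 mL → 1072.8 mL × 0.2610619 mg/mL = 280.0673 mg
Total = 171.5177 + 280.0673 = 451.585 mg

452 mg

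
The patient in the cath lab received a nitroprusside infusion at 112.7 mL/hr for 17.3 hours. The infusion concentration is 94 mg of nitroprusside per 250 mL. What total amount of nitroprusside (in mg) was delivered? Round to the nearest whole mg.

Concentration = 94 mg ÷ 250 mL = 0.376 mg/mL = 376 mcg/mL
Drug rate = 112.7 mL/hr × 376 mcg/mL = 42375.2 mcg/hr
Total = 42375.2 mcg/hr × 17.3 hr = 733091 mcg = 733.091 mg

733 mg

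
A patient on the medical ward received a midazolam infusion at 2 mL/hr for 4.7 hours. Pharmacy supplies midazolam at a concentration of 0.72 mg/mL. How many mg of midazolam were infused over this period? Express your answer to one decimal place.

Drug rate = 2 mL/hr × 0.72 mg/mL = 1.44 mg/hr
Total = 1.44 mg/hr × 4.7 hr = 6.768 mg

6.8 mg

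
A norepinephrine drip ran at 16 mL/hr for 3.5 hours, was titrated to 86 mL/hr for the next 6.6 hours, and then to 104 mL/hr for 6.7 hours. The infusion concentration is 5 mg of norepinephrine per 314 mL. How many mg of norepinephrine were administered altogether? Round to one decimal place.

21.0 mg

Concentration = 5 mg ÷ 314 mL = 0.01592357 mg/mL
Stage 1: 16 mL/hr × 3.5 hr = 56 mL → 56 mL × 0.01592357 mg/mL = 0.8917197 mg
Stage 2: 86 mL/hr × 6.6 hr = 567.6 mL → 567.6 mL × 0.01592357 mg/mL = 9.038217 mg
Stage 3: 104 mL/hr × 6.7 hr = 696.8 mL → 696.8 mL × 0.01592357 mg/mL = 11.09554 mg
Total = 0.8917197 + 9.038217 + 11.09554 = 21.02548 mg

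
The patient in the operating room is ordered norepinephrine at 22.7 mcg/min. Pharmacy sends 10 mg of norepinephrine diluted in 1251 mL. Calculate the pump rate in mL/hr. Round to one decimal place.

170.4 mL/hr

22.7 mcg/min × 60 min/hr = 1362 mcg/hr
Concentration = 10 mg ÷ 1251 mL = 0.007993605 mg/mL = 7.993605 mcg/mL
Rate = 1362 mcg/hr ÷ 7.993605 mcg/mL = 170.3862 mL/hr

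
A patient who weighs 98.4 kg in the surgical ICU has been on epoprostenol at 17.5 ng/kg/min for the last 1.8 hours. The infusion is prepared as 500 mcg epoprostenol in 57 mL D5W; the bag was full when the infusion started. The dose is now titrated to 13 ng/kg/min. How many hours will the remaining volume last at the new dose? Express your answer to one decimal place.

4.1 hours

Initial rate:
Dose = 17.5 ng/kg/min × 98.4 kg = 1722 ng/min
1722 ng/min × 60 min/hr = 103320 ng/hr
Concentration = 500 mcg ÷ 57 mL = 8.77193 mcg/mL = 8771.93 ng/mL
Rate = 103320 ng/hr ÷ 8771.93 ng/mL = 11.77848 mL/hr
Volume infused so far = 11.77848 mL/hr × 1.8 hr = 21.20126 mL
Volume remaining = 57 − 21.20126 = 35.79874 mL
New rate:
Dose = 13 ng/kg/min × 98.4 kg = 1279.2 ng/min
1279.2 ng/min × 60 min/hr = 76752 ng/hr
Rate = 76752 ng/hr ÷ 8771.93 ng/mL = 8.749728 mL/hr
Time remaining = 35.79874 mL ÷ 8.749728 mL/hr = 4.091411 hr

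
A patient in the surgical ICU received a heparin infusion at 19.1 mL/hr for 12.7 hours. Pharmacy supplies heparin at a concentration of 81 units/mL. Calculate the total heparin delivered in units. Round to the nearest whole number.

Drug rate = 19.1 mL/hr × 81 units/mL = 1547.1 units/hr
Total = 1547.1 units/hr × 12.7 hr = 19648.17 units

19648 units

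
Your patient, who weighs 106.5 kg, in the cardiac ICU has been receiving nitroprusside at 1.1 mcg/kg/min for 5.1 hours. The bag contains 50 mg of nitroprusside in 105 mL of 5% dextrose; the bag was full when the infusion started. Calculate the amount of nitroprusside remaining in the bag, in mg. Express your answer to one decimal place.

14.2 mg

Dose = 1.1 mcg/kg/min × 106.5 kg = 117.15 mcg/min
117.15 mcg/min × 60 min/hr = 7029 mcg/hr
Concentration = 50 mg ÷ 105 mL = 0.4761905 mg/mL = 476.1905 mcg/mL
Rate = 7029 mcg/hr ÷ 476.1905 mcg/mL = 14.7609 mL/hr
Volume infused = 14.7609 mL/hr × 5.1 hr = 75.28059 mL
Volume remaining = 105 − 75.28059 = 29.71941 mL
Drug remaining = 29.71941 mL × 476.1905 mcg/mL = 14152.1 mcg = 14.1521 mg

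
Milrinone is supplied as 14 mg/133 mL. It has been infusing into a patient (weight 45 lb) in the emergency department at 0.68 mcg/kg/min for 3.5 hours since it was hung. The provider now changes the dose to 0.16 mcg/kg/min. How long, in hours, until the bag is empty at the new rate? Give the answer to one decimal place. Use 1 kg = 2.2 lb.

56.4 hours

Initial rate:
Weight = 45 lb ÷ 2.2 lb/kg = 20.45455 kg
Dose = 0.68 mcg/kg/min × 20.45455 kg = 13.90909 mcg/min
13.90909 mcg/min × 60 min/hr = 834.5455 mcg/hr
Concentration = 14 mg ÷ 133 mL = 0.1052632 mg/mL = 105.2632 mcg/mL
Rate = 834.5455 mcg/hr ÷ 105.2632 mcg/mL = 7.928182 mL/hr
Volume infused so far = 7.928182 mL/hr × 3.5 hr = 27.74864 mL
Volume remaining = 133 − 27.74864 = 105.2514 mL
New rate:
Dose = 0.16 mcg/kg/min × 20.45455 kg = 3.272727 mcg/min
3.272727 mcg/min × 60 min/hr = 196.3636 mcg/hr
Rate = 196.3636 mcg/hr ÷ 105.2632 mcg/mL = 1.865455 mL/hr
Time remaining = 105.2514 mL ÷ 1.865455 mL/hr = 56.4213 hr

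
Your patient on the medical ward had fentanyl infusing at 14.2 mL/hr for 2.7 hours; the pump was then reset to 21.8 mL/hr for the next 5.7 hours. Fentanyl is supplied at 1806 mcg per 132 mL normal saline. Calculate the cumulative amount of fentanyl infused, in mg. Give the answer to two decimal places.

Concentration = 1806 mcg ÷ 132 mL = 13.68182 mcg/mL
Stage 1: 14.2 mL/hr × 2.7 hr = 38.34 mL → 38.34 mL × 13.68182 mcg/mL = 524.5609 mcg
Stage 2: 21.8 mL/hr × 5.7 hr = 124.26 mL → 124.26 mL × 13.68182 mcg/mL = 1700.103 mcg
Total = 524.5609 + 1700.103 = 2224.664 mcg = 2.224664 mg

2.22 mg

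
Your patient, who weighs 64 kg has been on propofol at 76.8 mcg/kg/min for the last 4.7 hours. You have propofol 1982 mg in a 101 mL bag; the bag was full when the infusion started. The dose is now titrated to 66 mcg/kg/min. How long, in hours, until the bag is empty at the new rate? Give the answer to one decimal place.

2.4 hours

Initial rate:
Dose = 76.8 mcg/kg/min × 64 kg = 4915.2 mcg/min
4915.2 mcg/min × 60 min/hr = 294912 mcg/hr
Concentration = 1982 mg ÷ 101 mL = 19.62376 mg/mL = 19623.76 mcg/mL
Rate = 294912 mcg/hr ÷ 19623.76 mcg/mL = 15.02831 mL/hr
Volume infused so far = 15.02831 mL/hr × 4.7 hr = 70.63306 mL
Volume remaining = 101 − 70.63306 = 30.36694 mL
New rate:
Dose = 66 mcg/kg/min × 64 kg = 4224 mcg/min
4224 mcg/min × 60 min/hr = 253440 mcg/hr
Rate = 253440 mcg/hr ÷ 19623.76 mcg/mL = 12.91495 mL/hr
Time remaining = 30.36694 mL ÷ 12.91495 mL/hr = 2.351301 hr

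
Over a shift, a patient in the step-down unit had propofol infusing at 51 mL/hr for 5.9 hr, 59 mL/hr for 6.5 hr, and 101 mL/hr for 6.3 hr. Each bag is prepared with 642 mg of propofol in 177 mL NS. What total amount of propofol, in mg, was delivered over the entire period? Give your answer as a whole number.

4790 mg

Concentration = 642 mg ÷ 177 mL = 3.627119 mg/mL
Stage 1: 51 mL/hr × 5.9 hr = 300.9 mL → 300.9 mL × 3.627119 mg/mL = 1091.4 mg
Stage 2: 59 mL/hr × 6.5 hr = 383.5 mL → 383.5 mL × 3.627119 mg/mL = 1391 mg
Stage 3: 101 mL/hr × 6.3 hr = 636.3 mL → 636.3 mL × 3.627119 mg/mL = 2307.936 mg
Total = 1091.4 + 1391 + 2307.936 = 4790.336 mg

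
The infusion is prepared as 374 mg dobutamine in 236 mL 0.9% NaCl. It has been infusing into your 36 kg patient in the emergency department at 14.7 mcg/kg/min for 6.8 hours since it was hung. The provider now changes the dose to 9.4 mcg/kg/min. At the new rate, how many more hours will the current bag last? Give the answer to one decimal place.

7.8 hours

Initial rate:
Dose = 14.7 mcg/kg/min × 36 kg = 529.2 mcg/min
529.2 mcg/min × 60 min/hr = 31752 mcg/hr
Concentration = 374 mg ÷ 236 mL = 1.584746 mg/mL = 1584.746 mcg/mL
Rate = 31752 mcg/hr ÷ 1584.746 mcg/mL = 20.03602 mL/hr
Volume infused so far = 20.03602 mL/hr × 6.8 hr = 136.2449 mL
Volume remaining = 236 − 136.2449 = 99.75505 mL
New rate:
Dose = 9.4 mcg/kg/min × 36 kg = 338.4 mcg/min
338.4 mcg/min × 60 min/hr = 20304 mcg/hr
Rate = 20304 mcg/hr ÷ 1584.746 mcg/mL = 12.81215 mL/hr
Time remaining = 99.75505 mL ÷ 12.81215 mL/hr = 7.785973 hr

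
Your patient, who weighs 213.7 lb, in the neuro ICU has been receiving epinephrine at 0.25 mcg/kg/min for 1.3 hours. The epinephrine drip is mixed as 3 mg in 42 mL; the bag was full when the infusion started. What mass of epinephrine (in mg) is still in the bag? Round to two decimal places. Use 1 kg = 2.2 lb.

Weight = 213.7 lb ÷ 2.2 lb/kg = 97.13636 kg
Dose = 0.25 mcg/kg/min × 97.13636 kg = 24.28409 mcg/min
24.28409 mcg/min × 60 min/hr = 1457.045 mcg/hr
Concentration = 3 mg ÷ 42 mL = 0.07142857 mg/mL = 71.42857 mcg/mL
Rate = 1457.045 mcg/hr ÷ 71.42857 mcg/mL = 20.39864 mL/hr
Volume infused = 20.39864 mL/hr × 1.3 hr = 26.51823 mL
Volume remaining = 42 − 26.51823 = 15.48177 mL
Drug remaining = 15.48177 mL × 71.42857 mcg/mL = 1105.841 mcg = 1.105841 mg

1.11 mg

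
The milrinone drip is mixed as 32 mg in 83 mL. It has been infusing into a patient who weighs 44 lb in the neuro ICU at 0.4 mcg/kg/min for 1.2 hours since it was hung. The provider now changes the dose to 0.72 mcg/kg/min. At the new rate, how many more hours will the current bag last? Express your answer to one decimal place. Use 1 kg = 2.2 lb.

36.4 hours

Initial rate:
Weight = 44 lb ÷ 2.2 lb/kg = 20 kg
Dose = 0.4 mcg/kg/min × 20 kg = 8 mcg/min
8 mcg/min × 60 min/hr = 480 mcg/hr
Concentration = 32 mg ÷ 83 mL = 0.3855422 mg/mL = 385.5422 mcg/mL
Rate = 480 mcg/hr ÷ 385.5422 mcg/mL = 1.245 mL/hr
Volume infused so far = 1.245 mL/hr × 1.2 hr = 1.494 mL
Volume remaining = 83 − 1.494 = 81.506 mL
New rate:
Dose = 0.72 mcg/kg/min × 20 kg = 14.4 mcg/min
14.4 mcg/min × 60 min/hr = 864 mcg/hr
Rate = 864 mcg/hr ÷ 385.5422 mcg/mL = 2.241 mL/hr
Time remaining = 81.506 mL ÷ 2.241 mL/hr = 36.37037 hr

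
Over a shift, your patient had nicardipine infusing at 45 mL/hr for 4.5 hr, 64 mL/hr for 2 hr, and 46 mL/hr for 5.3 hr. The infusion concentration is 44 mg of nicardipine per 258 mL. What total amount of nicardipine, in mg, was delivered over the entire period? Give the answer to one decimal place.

Concentration = 44 mg ÷ 258 mL = 0.1705426 mg/mL
Stage 1: 45 mL/hr × 4.5 hr = 202.5 mL → 202.5 mL × 0.1705426 mg/mL = 34.53488 mg
Stage 2: 64 mL/hr × 2 hr = 128 mL → 128 mL × 0.1705426 mg/mL = 21.82946 mg
Stage 3: 46 mL/hr × 5.3 hr = 243.8 mL → 243.8 mL × 0.1705426 mg/mL = 41.57829 mg
Total = 34.53488 + 21.82946 + 41.57829 = 97.94264 mg

97.9 mg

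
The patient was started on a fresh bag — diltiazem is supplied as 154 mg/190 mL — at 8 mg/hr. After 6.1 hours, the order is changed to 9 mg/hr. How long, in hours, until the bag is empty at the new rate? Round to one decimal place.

Initial rate:
Concentration = 154 mg ÷ 190 mL = 0.8105263 mg/mL
Rate = 8 mg/hr ÷ 0.8105263 mg/mL = 9.87013 mL/hr
Volume infused so far = 9.87013 mL/hr × 6.1 hr = 60.20779 mL
Volume remaining = 190 − 60.20779 = 129.7922 mL
New rate:
Rate = 9 mg/hr ÷ 0.8105263 mg/mL = 11.1039 mL/hr
Time remaining = 129.7922 mL ÷ 11.1039 mL/hr = 11.68889 hr

11.7 hours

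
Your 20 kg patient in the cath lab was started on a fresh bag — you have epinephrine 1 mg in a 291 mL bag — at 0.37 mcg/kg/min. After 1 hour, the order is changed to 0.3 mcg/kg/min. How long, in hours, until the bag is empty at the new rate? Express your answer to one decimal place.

1.5 hours

Initial rate:
Dose = 0.37 mcg/kg/min × 20 kg = 7.4 mcg/min
7.4 mcg/min × 60 min/hr = 444 mcg/hr
Concentration = 1 mg ÷ 291 mL = 0.003436426 mg/mL = 3.436426 mcg/mL
Rate = 444 mcg/hr ÷ 3.436426 mcg/mL = 129.204 mL/hr
Volume infused so far = 129.204 mL/hr × 1 hr = 129.204 mL
Volume remaining = 291 − 129.204 = 161.796 mL
New rate:
Dose = 0.3 mcg/kg/min × 20 kg = 6 mcg/min
6 mcg/min × 60 min/hr = 360 mcg/hr
Rate = 360 mcg/hr ÷ 3.436426 mcg/mL = 104.76 mL/hr
Time remaining = 161.796 mL ÷ 104.76 mL/hr = 1.544444 hr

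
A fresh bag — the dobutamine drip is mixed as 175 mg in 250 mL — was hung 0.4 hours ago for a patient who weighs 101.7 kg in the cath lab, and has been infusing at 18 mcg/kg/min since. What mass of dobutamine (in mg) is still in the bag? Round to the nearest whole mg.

131 mg

Dose = 18 mcg/kg/min × 101.7 kg = 1830.6 mcg/min
1830.6 mcg/min × 60 min/hr = 109836 mcg/hr
Concentration = 175 mg ÷ 250 mL = 0.7 mg/mL = 700 mcg/mL
Rate = 109836 mcg/hr ÷ 700 mcg/mL = 156.9086 mL/hr
Volume infused = 156.9086 mL/hr × 0.4 hr = 62.76343 mL
Volume remaining = 250 − 62.76343 = 187.2366 mL
Drug remaining = 187.2366 mL × 700 mcg/mL = 131065.6 mcg = 131.0656 mg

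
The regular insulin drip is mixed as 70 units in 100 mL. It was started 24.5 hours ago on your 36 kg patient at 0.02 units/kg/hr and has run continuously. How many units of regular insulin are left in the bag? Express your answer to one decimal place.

52.4 units

Dose = 0.02 units/kg/hr × 36 kg = 0.72 units/hr
Concentration = 70 units ÷ 100 mL = 0.7 units/mL
Rate = 0.72 units/hr ÷ 0.7 units/mL = 1.028571 mL/hr
Volume infused = 1.028571 mL/hr × 24.5 hr = 25.2 mL
Volume remaining = 100 − 25.2 = 74.8 mL
Drug remaining = 74.8 mL × 0.7 units/mL = 52.36 units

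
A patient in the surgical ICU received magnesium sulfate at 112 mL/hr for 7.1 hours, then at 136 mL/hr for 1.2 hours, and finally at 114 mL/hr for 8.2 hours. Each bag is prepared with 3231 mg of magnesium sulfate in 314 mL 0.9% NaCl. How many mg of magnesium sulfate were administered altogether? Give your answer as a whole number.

19481 mg

Concentration = 3231 mg ÷ 314 mL = 10.28981 mg/mL
Stage 1: 112 mL/hr × 7.1 hr = 795.2 mL → 795.2 mL × 10.28981 mg/mL = 8182.456 mg
Stage 2: 136 mL/hr × 1.2 hr = 163.2 mL → 163.2 mL × 10.28981 mg/mL = 1679.297 mg
Stage 3: 114 mL/hr × 8.2 hr = 934.8 mL → 934.8 mL × 10.28981 mg/mL = 9618.913 mg
Total = 8182.456 + 1679.297 + 9618.913 = 19480.67 mg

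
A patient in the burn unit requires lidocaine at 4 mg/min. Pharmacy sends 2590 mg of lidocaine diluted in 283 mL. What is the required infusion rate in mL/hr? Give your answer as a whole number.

26 mL/hr

4 mg/min × 60 min/hr = 240 mg/hr
Concentration = 2590 mg ÷ 283 mL = 9.151943 mg/mL
Rate = 240 mg/hr ÷ 9.151943 mg/mL = 26.22394 mL/hr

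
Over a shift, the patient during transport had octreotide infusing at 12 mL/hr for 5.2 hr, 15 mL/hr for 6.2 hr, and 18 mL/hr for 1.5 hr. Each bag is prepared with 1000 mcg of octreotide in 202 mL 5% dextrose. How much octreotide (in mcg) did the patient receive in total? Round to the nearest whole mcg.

Concentration = 1000 mcg ÷ 202 mL = 4.950495 mcg/mL
Stage 1: 12 mL/hr × 5.2 hr = 62.4 mL → 62.4 mL × 4.950495 mcg/mL = 308.9109 mcg
Stage 2: 15 mL/hr × 6.2 hr = 93 mL → 93 mL × 4.950495 mcg/mL = 460.396 mcg
Stage 3: 18 mL/hr × 1.5 hr = 27 mL → 27 mL × 4.950495 mcg/mL = 133.6634 mcg
Total = 308.9109 + 460.396 + 133.6634 = 902.9703 mcg

903 mcg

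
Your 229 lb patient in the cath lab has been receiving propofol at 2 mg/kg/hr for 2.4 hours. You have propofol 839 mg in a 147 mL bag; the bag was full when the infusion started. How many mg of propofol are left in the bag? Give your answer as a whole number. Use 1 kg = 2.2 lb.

339 mg

Weight = 229 lb ÷ 2.2 lb/kg = 104.0909 kg
Dose = 2 mg/kg/hr × 104.0909 kg = 208.1818 mg/hr
Concentration = 839 mg ÷ 147 mL = 5.707483 mg/mL
Rate = 208.1818 mg/hr ÷ 5.707483 mg/mL = 36.47524 mL/hr
Volume infused = 36.47524 mL/hr × 2.4 hr = 87.54058 mL
Volume remaining = 147 − 87.54058 = 59.45942 mL
Drug remaining = 59.45942 mL × 5.707483 mg/mL = 339.3636 mg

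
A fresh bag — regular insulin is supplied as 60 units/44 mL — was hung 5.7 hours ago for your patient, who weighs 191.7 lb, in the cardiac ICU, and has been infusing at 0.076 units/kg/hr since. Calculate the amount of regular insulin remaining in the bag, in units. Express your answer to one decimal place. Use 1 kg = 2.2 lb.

22.3 units

Weight = 191.7 lb ÷ 2.2 lb/kg = 87.13636 kg
Dose = 0.076 units/kg/hr × 87.13636 kg = 6.622364 units/hr
Concentration = 60 units ÷ 44 mL = 1.363636 units/mL
Rate = 6.622364 units/hr ÷ 1.363636 units/mL = 4.8564 mL/hr
Volume infused = 4.8564 mL/hr × 5.7 hr = 27.68148 mL
Volume remaining = 44 − 27.68148 = 16.31852 mL
Drug remaining = 16.31852 mL × 1.363636 units/mL = 22.25253 units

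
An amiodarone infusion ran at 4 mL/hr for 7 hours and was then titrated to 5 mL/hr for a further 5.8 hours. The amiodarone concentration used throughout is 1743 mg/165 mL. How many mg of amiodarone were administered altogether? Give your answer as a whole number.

Concentration = 1743 mg ÷ 165 mL = 10.56364 mg/mL
Stage 1: 4 mL/hr × 7 hr = 28 mL → 28 mL × 10.56364 mg/mL = 295.7818 mg
Stage 2: 5 mL/hr × 5.8 hr = 29 mL → 29 mL × 10.56364 mg/mL = 306.3455 mg
Total = 295.7818 + 306.3455 = 602.1273 mg

602 mg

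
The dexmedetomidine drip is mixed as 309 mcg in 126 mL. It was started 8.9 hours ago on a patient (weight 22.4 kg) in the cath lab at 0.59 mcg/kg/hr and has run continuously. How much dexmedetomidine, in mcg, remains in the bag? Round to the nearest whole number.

191 mcg

Dose = 0.59 mcg/kg/hr × 22.4 kg = 13.216 mcg/hr
Concentration = 309 mcg ÷ 126 mL = 2.452381 mcg/mL
Rate = 13.216 mcg/hr ÷ 2.452381 mcg/mL = 5.389049 mL/hr
Volume infused = 5.389049 mL/hr × 8.9 hr = 47.96253 mL
Volume remaining = 126 − 47.96253 = 78.03747 mL
Drug remaining = 78.03747 mL × 2.452381 mcg/mL = 191.3776 mcg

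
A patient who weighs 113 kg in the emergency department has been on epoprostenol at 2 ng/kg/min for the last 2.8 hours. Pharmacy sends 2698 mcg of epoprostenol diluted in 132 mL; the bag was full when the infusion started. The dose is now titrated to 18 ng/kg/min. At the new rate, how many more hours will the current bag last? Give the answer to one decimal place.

Initial rate:
Dose = 2 ng/kg/min × 113 kg = 226 ng/min
226 ng/min × 60 min/hr = 13560 ng/hr
Concentration = 2698 mcg ÷ 132 mL = 20.43939 mcg/mL = 20439.39 ng/mL
Rate = 13560 ng/hr ÷ 20439.39 ng/mL = 0.6634248 mL/hr
Volume infused so far = 0.6634248 mL/hr × 2.8 hr = 1.857589 mL
Volume remaining = 132 − 1.857589 = 130.1424 mL
New rate:
Dose = 18 ng/kg/min × 113 kg = 2034 ng/min
2034 ng/min × 60 min/hr = 122040 ng/hr
Rate = 122040 ng/hr ÷ 20439.39 ng/mL = 5.970823 mL/hr
Time remaining = 130.1424 mL ÷ 5.970823 mL/hr = 21.79639 hr

21.8 hours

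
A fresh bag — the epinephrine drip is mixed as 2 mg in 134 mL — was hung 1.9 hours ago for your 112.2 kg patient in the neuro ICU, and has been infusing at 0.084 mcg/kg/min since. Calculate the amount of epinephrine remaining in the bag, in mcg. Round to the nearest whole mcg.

Dose = 0.084 mcg/kg/min × 112.2 kg = 9.4248 mcg/min
9.4248 mcg/min × 60 min/hr = 565.488 mcg/hr
Concentration = 2 mg ÷ 134 mL = 0.01492537 mg/mL = 14.92537 mcg/mL
Rate = 565.488 mcg/hr ÷ 14.92537 mcg/mL = 37.8877 mL/hr
Volume infused = 37.8877 mL/hr × 1.9 hr = 71.98662 mL
Volume remaining = 134 − 71.98662 = 62.01338 mL
Drug remaining = 62.01338 mL × 14.92537 mcg/mL = 925.5728 mcg

926 mcg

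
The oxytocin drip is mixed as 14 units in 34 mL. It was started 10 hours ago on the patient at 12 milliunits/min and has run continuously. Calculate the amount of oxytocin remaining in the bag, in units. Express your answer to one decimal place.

12 milliunits/min × 60 min/hr = 720 milliunits/hr
Concentration = 14 units ÷ 34 mL = 0.4117647 units/mL = 411.7647 milliunits/mL
Rate = 720 milliunits/hr ÷ 411.7647 milliunits/mL = 1.748571 mL/hr
Volume infused = 1.748571 mL/hr × 10 hr = 17.48571 mL
Volume remaining = 34 − 17.48571 = 16.51429 mL
Drug remaining = 16.51429 mL × 411.7647 milliunits/mL = 6800 milliunits = 6.8 units

6.8 units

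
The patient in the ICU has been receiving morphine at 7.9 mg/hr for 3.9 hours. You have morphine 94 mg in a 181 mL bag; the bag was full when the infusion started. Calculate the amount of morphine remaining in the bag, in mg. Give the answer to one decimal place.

63.2 mg

Concentration = 94 mg ÷ 181 mL = 0.519337 mg/mL
Rate = 7.9 mg/hr ÷ 0.519337 mg/mL = 15.2117 mL/hr
Volume infused = 15.2117 mL/hr × 3.9 hr = 59.32564 mL
Volume remaining = 181 − 59.32564 = 121.6744 mL
Drug remaining = 121.6744 mL × 0.519337 mg/mL = 63.19 mg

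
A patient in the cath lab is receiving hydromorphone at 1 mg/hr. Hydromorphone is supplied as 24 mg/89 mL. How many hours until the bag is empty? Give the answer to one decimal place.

24.0 hours

Concentration = 24 mg ÷ 89 mL = 0.2696629 mg/mL
Rate = 1 mg/hr ÷ 0.2696629 mg/mL = 3.708333 mL/hr
Duration = 89 mL ÷ 3.708333 mL/hr = 24 hr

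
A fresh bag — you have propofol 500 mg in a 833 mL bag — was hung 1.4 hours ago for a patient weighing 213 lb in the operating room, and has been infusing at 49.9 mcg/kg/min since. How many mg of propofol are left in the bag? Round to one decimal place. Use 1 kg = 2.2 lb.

94.2 mg

Weight = 213 lb ÷ 2.2 lb/kg = 96.81818 kg
Dose = 49.9 mcg/kg/min × 96.81818 kg = 4831.227 mcg/min
4831.227 mcg/min × 60 min/hr = 289873.6 mcg/hr
Concentration = 500 mg ÷ 833 mL = 0.6002401 mg/mL = 600.2401 mcg/mL
Rate = 289873.6 mcg/hr ÷ 600.2401 mcg/mL = 482.9295 mL/hr
Volume infused = 482.9295 mL/hr × 1.4 hr = 676.1013 mL
Volume remaining = 833 − 676.1013 = 156.8987 mL
Drug remaining = 156.8987 mL × 600.2401 mcg/mL = 94176.91 mcg = 94.17691 mg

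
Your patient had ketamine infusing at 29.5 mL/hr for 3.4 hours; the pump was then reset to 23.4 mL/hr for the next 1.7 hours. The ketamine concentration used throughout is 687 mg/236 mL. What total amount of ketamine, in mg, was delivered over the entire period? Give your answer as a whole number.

408 mg

Concentration = 687 mg ÷ 236 mL = 2.911017 mg/mL
Stage 1: 29.5 mL/hr × 3.4 hr = 100.3 mL → 100.3 mL × 2.911017 mg/mL = 291.975 mg
Stage 2: 23.4 mL/hr × 1.7 hr = 39.78 mL → 39.78 mL × 2.911017 mg/mL = 115.8003 mg
Total = 291.975 + 115.8003 = 407.7753 mg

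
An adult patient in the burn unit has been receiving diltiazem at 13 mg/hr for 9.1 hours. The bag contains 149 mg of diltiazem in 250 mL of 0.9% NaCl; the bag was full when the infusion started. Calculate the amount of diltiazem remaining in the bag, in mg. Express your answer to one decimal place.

Concentration = 149 mg ÷ 250 mL = 0.596 mg/mL
Rate = 13 mg/hr ÷ 0.596 mg/mL = 21.81208 mL/hr
Volume infused = 21.81208 mL/hr × 9.1 hr = 198.4899 mL
Volume remaining = 250 − 198.4899 = 51.51007 mL
Drug remaining = 51.51007 mL × 0.596 mg/mL = 30.7 mg

30.7 mg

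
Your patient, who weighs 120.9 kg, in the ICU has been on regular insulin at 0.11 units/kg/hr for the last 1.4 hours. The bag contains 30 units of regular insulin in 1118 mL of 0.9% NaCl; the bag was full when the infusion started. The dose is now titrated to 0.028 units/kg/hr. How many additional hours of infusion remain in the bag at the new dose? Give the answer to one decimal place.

Initial rate:
Dose = 0.11 units/kg/hr × 120.9 kg = 13.299 units/hr
Concentration = 30 units ÷ 1118 mL = 0.02683363 units/mL
Rate = 13.299 units/hr ÷ 0.02683363 units/mL = 495.6094 mL/hr
Volume infused so far = 495.6094 mL/hr × 1.4 hr = 693.8532 mL
Volume remaining = 1118 − 693.8532 = 424.1468 mL
New rate:
Dose = 0.028 units/kg/hr × 120.9 kg = 3.3852 units/hr
Rate = 3.3852 units/hr ÷ 0.02683363 units/mL = 126.1551 mL/hr
Time remaining = 424.1468 mL ÷ 126.1551 mL/hr = 3.362106 hr

3.4 hours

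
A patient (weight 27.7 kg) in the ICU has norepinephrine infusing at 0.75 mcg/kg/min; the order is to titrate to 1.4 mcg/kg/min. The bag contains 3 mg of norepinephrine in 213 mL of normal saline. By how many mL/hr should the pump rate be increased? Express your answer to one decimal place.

At the current dose:
Dose = 0.75 mcg/kg/min × 27.7 kg = 20.775 mcg/min
20.775 mcg/min × 60 min/hr = 1246.5 mcg/hr
Concentration = 3 mg ÷ 213 mL = 0.01408451 mg/mL = 14.08451 mcg/mL
Rate = 1246.5 mcg/hr ÷ 14.08451 mcg/mL = 88.5015 mL/hr
At the new dose:
Dose = 1.4 mcg/kg/min × 27.7 kg = 38.78 mcg/min
38.78 mcg/min × 60 min/hr = 2326.8 mcg/hr
Rate = 2326.8 mcg/hr ÷ 14.08451 mcg/mL = 165.2028 mL/hr
Change = 165.2028 − 88.5015 = 76.7013 mL/hr → 76.7013 mL/hr increase

76.7 mL/hr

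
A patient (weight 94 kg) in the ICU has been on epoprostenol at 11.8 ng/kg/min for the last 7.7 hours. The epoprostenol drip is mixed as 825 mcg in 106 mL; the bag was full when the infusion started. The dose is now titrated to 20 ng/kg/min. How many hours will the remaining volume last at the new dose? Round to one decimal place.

Initial rate:
Dose = 11.8 ng/kg/min × 94 kg = 1109.2 ng/min
1109.2 ng/min × 60 min/hr = 66552 ng/hr
Concentration = 825 mcg ÷ 106 mL = 7.783019 mcg/mL = 7783.019 ng/mL
Rate = 66552 ng/hr ÷ 7783.019 ng/mL = 8.550924 mL/hr
Volume infused so far = 8.550924 mL/hr × 7.7 hr = 65.84211 mL
Volume remaining = 106 − 65.84211 = 40.15789 mL
New rate:
Dose = 20 ng/kg/min × 94 kg = 1880 ng/min
1880 ng/min × 60 min/hr = 112800 ng/hr
Rate = 112800 ng/hr ÷ 7783.019 ng/mL = 14.49309 mL/hr
Time remaining = 40.15789 mL ÷ 14.49309 mL/hr = 2.77083 hr

2.8 hours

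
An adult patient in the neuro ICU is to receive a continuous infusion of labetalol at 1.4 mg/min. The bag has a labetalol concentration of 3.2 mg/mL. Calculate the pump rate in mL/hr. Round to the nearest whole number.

26 mL/hr

1.4 mg/min × 60 min/hr = 84 mg/hr
Rate = 84 mg/hr ÷ 3.2 mg/mL = 26.25 mL/hr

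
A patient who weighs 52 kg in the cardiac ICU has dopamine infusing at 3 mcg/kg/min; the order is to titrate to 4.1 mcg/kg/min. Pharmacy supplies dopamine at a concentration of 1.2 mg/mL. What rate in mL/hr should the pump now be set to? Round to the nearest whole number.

Dose = 4.1 mcg/kg/min × 52 kg = 213.2 mcg/min
213.2 mcg/min × 60 min/hr = 12792 mcg/hr
Concentration = 1.2 mg/mL = 1200 mcg/mL
Rate = 12792 mcg/hr ÷ 1200 mcg/mL = 10.66 mL/hr

11 mL/hr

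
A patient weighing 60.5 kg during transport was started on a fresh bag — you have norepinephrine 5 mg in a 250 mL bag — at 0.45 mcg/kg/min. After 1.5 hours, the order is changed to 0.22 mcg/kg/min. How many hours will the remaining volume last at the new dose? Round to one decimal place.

Initial rate:
Dose = 0.45 mcg/kg/min × 60.5 kg = 27.225 mcg/min
27.225 mcg/min × 60 min/hr = 1633.5 mcg/hr
Concentration = 5 mg ÷ 250 mL = 0.02 mg/mL = 20 mcg/mL
Rate = 1633.5 mcg/hr ÷ 20 mcg/mL = 81.675 mL/hr
Volume infused so far = 81.675 mL/hr × 1.5 hr = 122.5125 mL
Volume remaining = 250 − 122.5125 = 127.4875 mL
New rate:
Dose = 0.22 mcg/kg/min × 60.5 kg = 13.31 mcg/min
13.31 mcg/min × 60 min/hr = 798.6 mcg/hr
Rate = 798.6 mcg/hr ÷ 20 mcg/mL = 39.93 mL/hr
Time remaining = 127.4875 mL ÷ 39.93 mL/hr = 3.192775 hr

3.2 hours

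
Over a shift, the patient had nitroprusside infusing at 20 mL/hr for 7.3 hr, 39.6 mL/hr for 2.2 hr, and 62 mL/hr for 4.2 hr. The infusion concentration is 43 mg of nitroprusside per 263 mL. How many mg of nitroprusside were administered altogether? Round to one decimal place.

Concentration = 43 mg ÷ 263 mL = 0.1634981 mg/mL
Stage 1: 20 mL/hr × 7.3 hr = 146 mL → 146 mL × 0.1634981 mg/mL = 23.87072 mg
Stage 2: 39.6 mL/hr × 2.2 hr = 87.12 mL → 87.12 mL × 0.1634981 mg/mL = 14.24395 mg
Stage 3: 62 mL/hr × 4.2 hr = 260.4 mL → 260.4 mL × 0.1634981 mg/mL = 42.5749 mg
Total = 23.87072 + 14.24395 + 42.5749 = 80.68958 mg

80.7 mg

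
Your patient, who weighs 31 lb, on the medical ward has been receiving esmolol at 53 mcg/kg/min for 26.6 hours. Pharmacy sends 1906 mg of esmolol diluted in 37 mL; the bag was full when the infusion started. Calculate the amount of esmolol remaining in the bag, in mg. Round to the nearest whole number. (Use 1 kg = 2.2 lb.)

714 mg

Weight = 31 lb ÷ 2.2 lb/kg = 14.09091 kg
Dose = 53 mcg/kg/min × 14.09091 kg = 746.8182 mcg/min
746.8182 mcg/min × 60 min/hr = 44809.09 mcg/hr
Concentration = 1906 mg ÷ 37 mL = 51.51351 mg/mL = 51513.51 mcg/mL
Rate = 44809.09 mcg/hr ÷ 51513.51 mcg/mL = 0.8698512 mL/hr
Volume infused = 0.8698512 mL/hr × 26.6 hr = 23.13804 mL
Volume remaining = 37 − 23.13804 = 13.86196 mL
Drug remaining = 13.86196 mL × 51513.51 mcg/mL = 714078.2 mcg = 714.0782 mg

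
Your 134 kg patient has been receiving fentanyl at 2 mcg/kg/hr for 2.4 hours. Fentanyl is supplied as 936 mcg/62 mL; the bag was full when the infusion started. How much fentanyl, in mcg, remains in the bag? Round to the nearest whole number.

293 mcg

Dose = 2 mcg/kg/hr × 134 kg = 268 mcg/hr
Concentration = 936 mcg ÷ 62 mL = 15.09677 mcg/mL
Rate = 268 mcg/hr ÷ 15.09677 mcg/mL = 17.75214 mL/hr
Volume infused = 17.75214 mL/hr × 2.4 hr = 42.60513 mL
Volume remaining = 62 − 42.60513 = 19.39487 mL
Drug remaining = 19.39487 mL × 15.09677 mcg/mL = 292.8 mcg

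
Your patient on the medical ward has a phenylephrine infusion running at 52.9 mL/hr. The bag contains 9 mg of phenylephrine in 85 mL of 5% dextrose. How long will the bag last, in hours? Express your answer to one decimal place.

1.6 hours

Duration = 85 mL ÷ 52.9 mL/hr = 1.606805 hr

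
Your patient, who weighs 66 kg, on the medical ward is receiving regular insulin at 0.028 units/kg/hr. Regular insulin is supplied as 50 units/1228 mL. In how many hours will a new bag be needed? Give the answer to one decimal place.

27.1 hours

Dose = 0.028 units/kg/hr × 66 kg = 1.848 units/hr
Concentration = 50 units ÷ 1228 mL = 0.04071661 units/mL
Rate = 1.848 units/hr ÷ 0.04071661 units/mL = 45.38688 mL/hr
Duration = 1228 mL ÷ 45.38688 mL/hr = 27.05628 hr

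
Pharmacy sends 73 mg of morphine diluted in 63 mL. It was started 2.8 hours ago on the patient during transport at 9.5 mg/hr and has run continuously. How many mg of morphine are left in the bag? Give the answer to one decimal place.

Concentration = 73 mg ÷ 63 mL = 1.15873 mg/mL
Rate = 9.5 mg/hr ÷ 1.15873 mg/mL = 8.19863 mL/hr
Volume infused = 8.19863 mL/hr × 2.8 hr = 22.95616 mL
Volume remaining = 63 − 22.95616 = 40.04384 mL
Drug remaining = 40.04384 mL × 1.15873 mg/mL = 46.4 mg

46.4 mg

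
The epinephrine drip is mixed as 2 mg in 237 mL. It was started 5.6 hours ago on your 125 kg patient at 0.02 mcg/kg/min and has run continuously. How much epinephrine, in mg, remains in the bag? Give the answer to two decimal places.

1.16 mg

Dose = 0.02 mcg/kg/min × 125 kg = 2.5 mcg/min
2.5 mcg/min × 60 min/hr = 150 mcg/hr
Concentration = 2 mg ÷ 237 mL = 0.008438819 mg/mL = 8.438819 mcg/mL
Rate = 150 mcg/hr ÷ 8.438819 mcg/mL = 17.775 mL/hr
Volume infused = 17.775 mL/hr × 5.6 hr = 99.54 mL
Volume remaining = 237 − 99.54 = 137.46 mL
Drug remaining = 137.46 mL × 8.438819 mcg/mL = 1160 mcg = 1.16 mg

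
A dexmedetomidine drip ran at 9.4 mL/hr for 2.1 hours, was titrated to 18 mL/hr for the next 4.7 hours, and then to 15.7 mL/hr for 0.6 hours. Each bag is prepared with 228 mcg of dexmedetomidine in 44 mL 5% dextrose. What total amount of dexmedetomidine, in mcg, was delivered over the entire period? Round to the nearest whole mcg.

Concentration = 228 mcg ÷ 44 mL = 5.181818 mcg/mL
Stage 1: 9.4 mL/hr × 2.1 hr = 19.74 mL → 19.74 mL × 5.181818 mcg/mL = 102.2891 mcg
Stage 2: 18 mL/hr × 4.7 hr = 84.6 mL → 84.6 mL × 5.181818 mcg/mL = 438.3818 mcg
Stage 3: 15.7 mL/hr × 0.6 hr = 9.42 mL → 9.42 mL × 5.181818 mcg/mL = 48.81273 mcg
Total = 102.2891 + 438.3818 + 48.81273 = 589.4836 mcg

589 mcg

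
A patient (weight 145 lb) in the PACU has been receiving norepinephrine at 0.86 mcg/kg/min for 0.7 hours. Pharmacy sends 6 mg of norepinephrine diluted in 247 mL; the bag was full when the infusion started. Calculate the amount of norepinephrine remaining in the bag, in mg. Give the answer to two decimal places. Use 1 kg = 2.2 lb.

Weight = 145 lb ÷ 2.2 lb/kg = 65.90909 kg
Dose = 0.86 mcg/kg/min × 65.90909 kg = 56.68182 mcg/min
56.68182 mcg/min × 60 min/hr = 3400.909 mcg/hr
Concentration = 6 mg ÷ 247 mL = 0.0242915 mg/mL = 24.2915 mcg/mL
Rate = 3400.909 mcg/hr ÷ 24.2915 mcg/mL = 140.0041 mL/hr
Volume infused = 140.0041 mL/hr × 0.7 hr = 98.00286 mL
Volume remaining = 247 − 98.00286 = 148.9971 mL
Drug remaining = 148.9971 mL × 24.2915 mcg/mL = 3619.364 mcg = 3.619364 mg

3.62 mg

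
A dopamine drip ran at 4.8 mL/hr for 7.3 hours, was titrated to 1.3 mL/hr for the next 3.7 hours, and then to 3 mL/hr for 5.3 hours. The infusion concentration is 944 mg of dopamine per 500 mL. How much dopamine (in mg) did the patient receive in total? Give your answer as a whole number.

105 mg

Concentration = 944 mg ÷ 500 mL = 1.888 mg/mL
Stage 1: 4.8 mL/hr × 7.3 hr = 35.04 mL → 35.04 mL × 1.888 mg/mL = 66.15552 mg
Stage 2: 1.3 mL/hr × 3.7 hr = 4.81 mL → 4.81 mL × 1.888 mg/mL = 9.08128 mg
Stage 3: 3 mL/hr × 5.3 hr = 15.9 mL → 15.9 mL × 1.888 mg/mL = 30.0192 mg
Total = 66.15552 + 9.08128 + 30.0192 = 105.256 mg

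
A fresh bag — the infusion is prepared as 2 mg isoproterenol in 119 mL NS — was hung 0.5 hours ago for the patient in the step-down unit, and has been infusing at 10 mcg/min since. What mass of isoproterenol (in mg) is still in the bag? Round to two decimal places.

10 mcg/min × 60 min/hr = 600 mcg/hr
Concentration = 2 mg ÷ 119 mL = 0.01680672 mg/mL = 16.80672 mcg/mL
Rate = 600 mcg/hr ÷ 16.80672 mcg/mL = 35.7 mL/hr
Volume infused = 35.7 mL/hr × 0.5 hr = 17.85 mL
Volume remaining = 119 − 17.85 = 101.15 mL
Drug remaining = 101.15 mL × 16.80672 mcg/mL = 1700 mcg = 1.7 mg

1.70 mg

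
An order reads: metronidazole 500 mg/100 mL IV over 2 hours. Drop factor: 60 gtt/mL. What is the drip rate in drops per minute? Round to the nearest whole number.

50 gtt/min

100 mL ÷ (2 hr × 60 = 120 min) = 0.8333333 mL/min
0.8333333 mL/min × 60 gtt/mL = 50 gtt/min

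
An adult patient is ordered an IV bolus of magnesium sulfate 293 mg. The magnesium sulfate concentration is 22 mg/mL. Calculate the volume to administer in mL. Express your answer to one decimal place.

13.3 mL

Volume = 293 mg ÷ 22 mg/mL = 13.31818 mL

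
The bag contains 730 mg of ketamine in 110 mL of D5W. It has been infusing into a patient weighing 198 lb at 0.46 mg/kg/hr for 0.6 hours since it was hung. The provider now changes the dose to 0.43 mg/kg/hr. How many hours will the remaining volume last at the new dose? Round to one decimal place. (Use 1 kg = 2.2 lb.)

18.2 hours

Initial rate:
Weight = 198 lb ÷ 2.2 lb/kg = 90 kg
Dose = 0.46 mg/kg/hr × 90 kg = 41.4 mg/hr
Concentration = 730 mg ÷ 110 mL = 6.636364 mg/mL
Rate = 41.4 mg/hr ÷ 6.636364 mg/mL = 6.238356 mL/hr
Volume infused so far = 6.238356 mL/hr × 0.6 hr = 3.743014 mL
Volume remaining = 110 − 3.743014 = 106.257 mL
New rate:
Dose = 0.43 mg/kg/hr × 90 kg = 38.7 mg/hr
Rate = 38.7 mg/hr ÷ 6.636364 mg/mL = 5.831507 mL/hr
Time remaining = 106.257 mL ÷ 5.831507 mL/hr = 18.22119 hr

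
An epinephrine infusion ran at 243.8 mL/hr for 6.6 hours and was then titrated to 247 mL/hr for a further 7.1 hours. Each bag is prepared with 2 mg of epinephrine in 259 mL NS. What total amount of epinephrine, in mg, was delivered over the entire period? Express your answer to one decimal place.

26.0 mg

Concentration = 2 mg ÷ 259 mL = 0.007722008 mg/mL
Stage 1: 243.8 mL/hr × 6.6 hr = 1609.08 mL → 1609.08 mL × 0.007722008 mg/mL = 12.42533 mg
Stage 2: 247 mL/hr × 7.1 hr = 1753.7 mL → 1753.7 mL × 0.007722008 mg/mL = 13.54208 mg
Total = 12.42533 + 13.54208 = 25.96741 mg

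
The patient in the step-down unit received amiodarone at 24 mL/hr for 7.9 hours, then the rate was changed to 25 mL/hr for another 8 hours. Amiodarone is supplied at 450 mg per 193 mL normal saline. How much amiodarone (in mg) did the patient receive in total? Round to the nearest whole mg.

Concentration = 450 mg ÷ 193 mL = 2.331606 mg/mL
Stage 1: 24 mL/hr × 7.9 hr = 189.6 mL → 189.6 mL × 2.331606 mg/mL = 442.0725 mg
Stage 2: 25 mL/hr × 8 hr = 200 mL → 200 mL × 2.331606 mg/mL = 466.3212 mg
Total = 442.0725 + 466.3212 = 908.3938 mg

908 mg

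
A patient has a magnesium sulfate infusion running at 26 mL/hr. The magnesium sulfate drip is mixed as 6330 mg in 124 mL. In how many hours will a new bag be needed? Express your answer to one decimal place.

4.8 hours

Duration = 124 mL ÷ 26 mL/hr = 4.769231 hr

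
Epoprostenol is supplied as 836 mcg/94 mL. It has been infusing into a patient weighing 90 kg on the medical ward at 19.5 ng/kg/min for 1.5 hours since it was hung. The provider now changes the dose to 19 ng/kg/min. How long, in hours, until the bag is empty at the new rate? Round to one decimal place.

Initial rate:
Dose = 19.5 ng/kg/min × 90 kg = 1755 ng/min
1755 ng/min × 60 min/hr = 105300 ng/hr
Concentration = 836 mcg ÷ 94 mL = 8.893617 mcg/mL = 8893.617 ng/mL
Rate = 105300 ng/hr ÷ 8893.617 ng/mL = 11.83995 mL/hr
Volume infused so far = 11.83995 mL/hr × 1.5 hr = 17.75993 mL
Volume remaining = 94 − 17.75993 = 76.24007 mL
New rate:
Dose = 19 ng/kg/min × 90 kg = 1710 ng/min
1710 ng/min × 60 min/hr = 102600 ng/hr
Rate = 102600 ng/hr ÷ 8893.617 ng/mL = 11.53636 mL/hr
Time remaining = 76.24007 mL ÷ 11.53636 mL/hr = 6.608674 hr

6.6 hours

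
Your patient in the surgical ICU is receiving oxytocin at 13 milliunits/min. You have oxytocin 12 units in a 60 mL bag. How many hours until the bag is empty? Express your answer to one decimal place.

15.4 hours

13 milliunits/min × 60 min/hr = 780 milliunits/hr
Concentration = 12 units ÷ 60 mL = 0.2 units/mL = 200 milliunits/mL
Rate = 780 milliunits/hr ÷ 200 milliunits/mL = 3.9 mL/hr
Duration = 60 mL ÷ 3.9 mL/hr = 15.38462 hr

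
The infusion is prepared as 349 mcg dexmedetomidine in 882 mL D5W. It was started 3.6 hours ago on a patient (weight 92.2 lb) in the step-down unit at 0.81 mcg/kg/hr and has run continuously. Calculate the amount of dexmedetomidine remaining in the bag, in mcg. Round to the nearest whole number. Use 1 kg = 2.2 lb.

227 mcg

Weight = 92.2 lb ÷ 2.2 lb/kg = 41.90909 kg
Dose = 0.81 mcg/kg/hr × 41.90909 kg = 33.94636 mcg/hr
Concentration = 349 mcg ÷ 882 mL = 0.3956916 mcg/mL
Rate = 33.94636 mcg/hr ÷ 0.3956916 mcg/mL = 85.78995 mL/hr
Volume infused = 85.78995 mL/hr × 3.6 hr = 308.8438 mL
Volume remaining = 882 − 308.8438 = 573.1562 mL
Drug remaining = 573.1562 mL × 0.3956916 mcg/mL = 226.7931 mcg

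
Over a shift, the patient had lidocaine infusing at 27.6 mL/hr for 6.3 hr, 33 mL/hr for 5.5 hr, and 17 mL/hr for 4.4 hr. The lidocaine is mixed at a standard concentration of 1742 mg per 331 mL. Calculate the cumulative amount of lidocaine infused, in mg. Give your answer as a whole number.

Concentration = 1742 mg ÷ 331 mL = 5.26284 mg/mL
Stage 1: 27.6 mL/hr × 6.3 hr = 173.88 mL → 173.88 mL × 5.26284 mg/mL = 915.1026 mg
Stage 2: 33 mL/hr × 5.5 hr = 181.5 mL → 181.5 mL × 5.26284 mg/mL = 955.2054 mg
Stage 3: 17 mL/hr × 4.4 hr = 74.8 mL → 74.8 mL × 5.26284 mg/mL = 393.6604 mg
Total = 915.1026 + 955.2054 + 393.6604 = 2263.968 mg

2264 mg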